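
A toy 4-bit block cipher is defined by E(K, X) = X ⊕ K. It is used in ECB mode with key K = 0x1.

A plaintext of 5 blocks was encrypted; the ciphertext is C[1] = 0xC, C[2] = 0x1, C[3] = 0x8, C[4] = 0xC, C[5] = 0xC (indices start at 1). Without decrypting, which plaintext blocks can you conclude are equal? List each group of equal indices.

ECB encrypts each block independently with the same key, so equal ciphertext blocks imply equal plaintext blocks.
C[1] = C[4] = C[5] = 0xC, so P[1] = P[4] = P[5].

P[1] = P[4] = P[5]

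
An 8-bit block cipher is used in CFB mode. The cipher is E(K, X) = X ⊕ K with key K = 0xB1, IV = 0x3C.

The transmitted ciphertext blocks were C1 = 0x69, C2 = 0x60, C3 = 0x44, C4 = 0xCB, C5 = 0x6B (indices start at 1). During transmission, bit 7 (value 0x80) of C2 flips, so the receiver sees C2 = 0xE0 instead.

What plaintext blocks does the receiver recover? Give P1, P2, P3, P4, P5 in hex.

CFB decryption: P_i = C_i ⊕ E(K, C_{i−1}), with C_{0} = IV.
Only C2 changed, to 0xE0. In CFB, a change in C_i flips the same bit in P_i and garbles P_{i+1}. Decrypting the received ciphertext:
P1: E(K, 0x3C) = 0x8D; 0x69 ⊕ 0x8D = 0xE4.
P2: E(K, 0x69) = 0xD8; 0xE0 ⊕ 0xD8 = 0x38.
P3: E(K, 0xE0) = 0x51; 0x44 ⊕ 0x51 = 0x15.
P4: E(K, 0x44) = 0xF5; 0xCB ⊕ 0xF5 = 0x3E.
P5: E(K, 0xCB) = 0x7A; 0x6B ⊕ 0x7A = 0x11.
Blocks that differ from the original plaintext: P2, P3.

P1 = 0xE4, P2 = 0x38, P3 = 0x15, P4 = 0x3E, P5 = 0x11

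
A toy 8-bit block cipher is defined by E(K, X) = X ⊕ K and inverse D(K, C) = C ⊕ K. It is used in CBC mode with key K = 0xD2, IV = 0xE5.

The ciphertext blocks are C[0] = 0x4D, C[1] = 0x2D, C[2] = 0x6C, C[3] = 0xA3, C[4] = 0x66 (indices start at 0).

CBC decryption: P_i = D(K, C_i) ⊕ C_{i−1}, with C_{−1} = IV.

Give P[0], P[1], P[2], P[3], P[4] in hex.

P[0] = 0x7A, P[1] = 0xB2, P[2] = 0x93, P[3] = 0x1D, P[4] = 0x17

P[0]: D(K, 0x4D) = 0x9F; 0x9F ⊕ 0xE5 = 0x7A.
P[1]: D(K, 0x2D) = 0xFF; 0xFF ⊕ 0x4D = 0xB2.
P[2]: D(K, 0x6C) = 0xBE; 0xBE ⊕ 0x2D = 0x93.
P[3]: D(K, 0xA3) = 0x71; 0x71 ⊕ 0x6C = 0x1D.
P[4]: D(K, 0x66) = 0xB4; 0xB4 ⊕ 0xA3 = 0x17.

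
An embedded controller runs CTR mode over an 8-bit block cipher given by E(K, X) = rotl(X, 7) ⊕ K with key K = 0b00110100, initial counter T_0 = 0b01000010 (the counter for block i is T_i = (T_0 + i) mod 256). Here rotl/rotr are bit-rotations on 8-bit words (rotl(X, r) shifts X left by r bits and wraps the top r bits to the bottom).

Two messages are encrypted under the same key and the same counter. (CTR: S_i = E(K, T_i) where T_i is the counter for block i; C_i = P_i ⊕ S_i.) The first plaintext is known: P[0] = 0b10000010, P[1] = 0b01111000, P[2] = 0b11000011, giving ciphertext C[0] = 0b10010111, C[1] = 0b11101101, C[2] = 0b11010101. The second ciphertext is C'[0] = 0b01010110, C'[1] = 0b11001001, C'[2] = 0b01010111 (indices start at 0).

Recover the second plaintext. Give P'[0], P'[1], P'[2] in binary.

P'[0] = 0b01000011, P'[1] = 0b01011100, P'[2] = 0b01000001

In CTR with a reused counter, both messages share the same keystream S_i, so C_i ⊕ C'_i = P_i ⊕ P'_i and thus P'_i = P_i ⊕ C_i ⊕ C'_i.
P'[0]: 0b10000010 ⊕ 0b10010111 ⊕ 0b01010110 = 0b01000011.
P'[1]: 0b01111000 ⊕ 0b11101101 ⊕ 0b11001001 = 0b01011100.
P'[2]: 0b11000011 ⊕ 0b11010101 ⊕ 0b01010111 = 0b01000001.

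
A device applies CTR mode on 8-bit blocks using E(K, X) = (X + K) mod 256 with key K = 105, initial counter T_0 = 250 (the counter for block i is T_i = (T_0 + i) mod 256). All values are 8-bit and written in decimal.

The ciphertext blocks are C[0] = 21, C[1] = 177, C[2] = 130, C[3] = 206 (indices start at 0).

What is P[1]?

P[1] = 213

CTR decryption: S_i = E(K, T_i) where T_i is the counter for block i; P_i = C_i ⊕ S_i.
P[1]: T = 251, S = E(K, T) = 100; 177 ⊕ 100 = 213.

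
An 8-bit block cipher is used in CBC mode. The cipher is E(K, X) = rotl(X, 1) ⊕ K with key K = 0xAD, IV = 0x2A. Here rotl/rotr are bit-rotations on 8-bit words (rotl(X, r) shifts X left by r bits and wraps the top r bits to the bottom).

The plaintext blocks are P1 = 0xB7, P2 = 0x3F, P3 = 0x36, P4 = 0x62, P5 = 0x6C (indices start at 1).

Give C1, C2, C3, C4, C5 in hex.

CBC encryption: C_i = E(K, P_i ⊕ C_{i−1}), with C_{0} = IV.
C1: P1 ⊕ 0x2A = 0x9D; E(K, 0x9D) = 0x96.
C2: P2 ⊕ 0x96 = 0xA9; E(K, 0xA9) = 0xFE.
C3: P3 ⊕ 0xFE = 0xC8; E(K, 0xC8) = 0x3C.
C4: P4 ⊕ 0x3C = 0x5E; E(K, 0x5E) = 0x11.
C5: P5 ⊕ 0x11 = 0x7D; E(K, 0x7D) = 0x57.

C1 = 0x96, C2 = 0xFE, C3 = 0x3C, C4 = 0x11, C5 = 0x57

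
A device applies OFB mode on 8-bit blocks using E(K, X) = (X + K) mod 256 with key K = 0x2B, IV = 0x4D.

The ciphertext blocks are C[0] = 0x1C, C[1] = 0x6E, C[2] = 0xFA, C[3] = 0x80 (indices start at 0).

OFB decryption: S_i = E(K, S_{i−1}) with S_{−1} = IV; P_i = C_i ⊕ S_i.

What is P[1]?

P[1] = 0xCD

P[0]: S = E(K, 0x4D) = 0x78; 0x1C ⊕ 0x78 = 0x64.
P[1]: S = E(K, 0x78) = 0xA3; 0x6E ⊕ 0xA3 = 0xCD.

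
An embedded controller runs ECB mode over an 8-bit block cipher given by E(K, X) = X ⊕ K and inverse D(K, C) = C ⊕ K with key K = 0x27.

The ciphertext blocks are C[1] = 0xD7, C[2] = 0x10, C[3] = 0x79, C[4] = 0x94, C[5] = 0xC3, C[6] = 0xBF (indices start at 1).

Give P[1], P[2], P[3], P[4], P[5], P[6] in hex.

ECB decryption: P_i = D(K, C_i).
P[1]: D(K, 0xD7) = 0xF0.
P[2]: D(K, 0x10) = 0x37.
P[3]: D(K, 0x79) = 0x5E.
P[4]: D(K, 0x94) = 0xB3.
P[5]: D(K, 0xC3) = 0xE4.
P[6]: D(K, 0xBF) = 0x98.

P[1] = 0xF0, P[2] = 0x37, P[3] = 0x5E, P[4] = 0xB3, P[5] = 0xE4, P[6] = 0x98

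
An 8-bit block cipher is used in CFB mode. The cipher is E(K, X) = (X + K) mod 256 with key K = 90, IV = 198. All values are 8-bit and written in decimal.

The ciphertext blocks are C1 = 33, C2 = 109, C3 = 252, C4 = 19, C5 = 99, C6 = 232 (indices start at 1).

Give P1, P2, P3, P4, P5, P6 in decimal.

P1 = 1, P2 = 22, P3 = 59, P4 = 69, P5 = 14, P6 = 85

CFB decryption: P_i = C_i ⊕ E(K, C_{i−1}), with C_{0} = IV.
P1: E(K, 198) = 32; 33 ⊕ 32 = 1.
P2: E(K, 33) = 123; 109 ⊕ 123 = 22.
P3: E(K, 109) = 199; 252 ⊕ 199 = 59.
P4: E(K, 252) = 86; 19 ⊕ 86 = 69.
P5: E(K, 19) = 109; 99 ⊕ 109 = 14.
P6: E(K, 99) = 189; 232 ⊕ 189 = 85.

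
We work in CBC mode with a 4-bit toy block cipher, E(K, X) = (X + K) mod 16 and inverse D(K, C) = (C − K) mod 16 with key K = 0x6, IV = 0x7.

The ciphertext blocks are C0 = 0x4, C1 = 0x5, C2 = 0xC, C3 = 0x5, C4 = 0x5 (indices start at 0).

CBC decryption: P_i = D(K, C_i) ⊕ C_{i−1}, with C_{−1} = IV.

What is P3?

P3: D(K, 0x5) = 0xF; 0xF ⊕ 0xC = 0x3.

P3 = 0x3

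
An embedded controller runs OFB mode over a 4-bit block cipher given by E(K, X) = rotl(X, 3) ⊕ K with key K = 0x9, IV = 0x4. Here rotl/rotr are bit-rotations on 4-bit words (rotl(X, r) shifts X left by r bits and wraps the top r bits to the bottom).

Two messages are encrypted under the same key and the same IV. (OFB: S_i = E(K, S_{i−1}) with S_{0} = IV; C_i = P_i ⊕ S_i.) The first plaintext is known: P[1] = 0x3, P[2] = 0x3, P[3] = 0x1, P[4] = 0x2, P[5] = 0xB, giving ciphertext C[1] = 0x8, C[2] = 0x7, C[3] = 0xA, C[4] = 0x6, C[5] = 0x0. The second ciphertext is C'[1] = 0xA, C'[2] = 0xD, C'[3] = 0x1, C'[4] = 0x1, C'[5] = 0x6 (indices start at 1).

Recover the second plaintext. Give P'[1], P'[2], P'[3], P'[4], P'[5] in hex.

In OFB with a reused IV, both messages share the same keystream S_i, so C_i ⊕ C'_i = P_i ⊕ P'_i and thus P'_i = P_i ⊕ C_i ⊕ C'_i.
P'[1]: 0x3 ⊕ 0x8 ⊕ 0xA = 0x1.
P'[2]: 0x3 ⊕ 0x7 ⊕ 0xD = 0x9.
P'[3]: 0x1 ⊕ 0xA ⊕ 0x1 = 0xA.
P'[4]: 0x2 ⊕ 0x6 ⊕ 0x1 = 0x5.
P'[5]: 0xB ⊕ 0x0 ⊕ 0x6 = 0xD.

P'[1] = 0x1, P'[2] = 0x9, P'[3] = 0xA, P'[4] = 0x5, P'[5] = 0xD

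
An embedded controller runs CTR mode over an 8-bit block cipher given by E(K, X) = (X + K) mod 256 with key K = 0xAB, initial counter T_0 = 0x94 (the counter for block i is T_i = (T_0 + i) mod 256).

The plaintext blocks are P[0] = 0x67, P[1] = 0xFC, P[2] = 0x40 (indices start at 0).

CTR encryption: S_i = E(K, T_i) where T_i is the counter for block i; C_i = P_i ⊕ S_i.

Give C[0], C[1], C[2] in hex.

C[0]: T = 0x94, S = E(K, T) = 0x3F; 0x67 ⊕ 0x3F = 0x58.
C[1]: T = 0x95, S = E(K, T) = 0x40; 0xFC ⊕ 0x40 = 0xBC.
C[2]: T = 0x96, S = E(K, T) = 0x41; 0x40 ⊕ 0x41 = 0x01.

C[0] = 0x58, C[1] = 0xBC, C[2] = 0x01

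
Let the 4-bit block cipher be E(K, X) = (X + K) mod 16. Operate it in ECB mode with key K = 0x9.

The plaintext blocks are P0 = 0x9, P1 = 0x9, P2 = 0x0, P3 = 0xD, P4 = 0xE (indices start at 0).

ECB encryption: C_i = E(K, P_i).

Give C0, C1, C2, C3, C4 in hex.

C0: E(K, 0x9) = 0x2.
C1: E(K, 0x9) = 0x2.
C2: E(K, 0x0) = 0x9.
C3: E(K, 0xD) = 0x6.
C4: E(K, 0xE) = 0x7.

C0 = 0x2, C1 = 0x2, C2 = 0x9, C3 = 0x6, C4 = 0x7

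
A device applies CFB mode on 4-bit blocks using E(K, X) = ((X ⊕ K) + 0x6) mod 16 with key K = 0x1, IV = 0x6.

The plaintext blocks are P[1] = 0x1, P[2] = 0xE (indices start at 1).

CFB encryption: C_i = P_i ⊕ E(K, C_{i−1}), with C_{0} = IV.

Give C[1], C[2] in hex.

C[1] = 0xC, C[2] = 0xD

C[1]: E(K, 0x6) = 0xD; 0x1 ⊕ 0xD = 0xC.
C[2]: E(K, 0xC) = 0x3; 0xE ⊕ 0x3 = 0xD.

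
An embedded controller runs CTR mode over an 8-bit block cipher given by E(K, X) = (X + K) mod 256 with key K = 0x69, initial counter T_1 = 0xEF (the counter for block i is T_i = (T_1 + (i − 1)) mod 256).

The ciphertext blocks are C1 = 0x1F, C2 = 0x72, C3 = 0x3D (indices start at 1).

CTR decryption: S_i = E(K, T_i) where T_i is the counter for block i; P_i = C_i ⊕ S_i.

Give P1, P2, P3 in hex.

P1 = 0x47, P2 = 0x2B, P3 = 0x67

P1: T = 0xEF, S = E(K, T) = 0x58; 0x1F ⊕ 0x58 = 0x47.
P2: T = 0xF0, S = E(K, T) = 0x59; 0x72 ⊕ 0x59 = 0x2B.
P3: T = 0xF1, S = E(K, T) = 0x5A; 0x3D ⊕ 0x5A = 0x67.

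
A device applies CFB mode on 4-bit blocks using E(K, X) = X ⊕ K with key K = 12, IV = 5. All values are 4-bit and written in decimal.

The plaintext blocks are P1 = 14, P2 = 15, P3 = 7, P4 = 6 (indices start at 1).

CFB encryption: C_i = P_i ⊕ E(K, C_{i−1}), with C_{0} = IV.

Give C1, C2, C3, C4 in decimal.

C1 = 7, C2 = 4, C3 = 15, C4 = 5

C1: E(K, 5) = 9; 14 ⊕ 9 = 7.
C2: E(K, 7) = 11; 15 ⊕ 11 = 4.
C3: E(K, 4) = 8; 7 ⊕ 8 = 15.
C4: E(K, 15) = 3; 6 ⊕ 3 = 5.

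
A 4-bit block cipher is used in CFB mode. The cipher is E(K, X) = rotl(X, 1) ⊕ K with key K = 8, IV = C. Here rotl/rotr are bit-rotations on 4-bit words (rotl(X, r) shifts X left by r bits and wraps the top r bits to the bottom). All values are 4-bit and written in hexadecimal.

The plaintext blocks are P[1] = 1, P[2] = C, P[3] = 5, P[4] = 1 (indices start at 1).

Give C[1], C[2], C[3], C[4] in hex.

C[1] = 0, C[2] = 4, C[3] = 5, C[4] = 3

CFB encryption: C_i = P_i ⊕ E(K, C_{i−1}), with C_{0} = IV.
C[1]: E(K, C) = 1; 1 ⊕ 1 = 0.
C[2]: E(K, 0) = 8; C ⊕ 8 = 4.
C[3]: E(K, 4) = 0; 5 ⊕ 0 = 5.
C[4]: E(K, 5) = 2; 1 ⊕ 2 = 3.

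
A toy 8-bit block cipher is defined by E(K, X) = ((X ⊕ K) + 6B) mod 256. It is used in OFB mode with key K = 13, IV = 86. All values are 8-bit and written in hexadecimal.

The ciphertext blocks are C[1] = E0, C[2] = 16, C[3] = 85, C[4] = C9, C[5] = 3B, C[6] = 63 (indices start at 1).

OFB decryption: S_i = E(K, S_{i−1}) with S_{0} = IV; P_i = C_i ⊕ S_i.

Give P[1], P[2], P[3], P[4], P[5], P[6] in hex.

P[1] = E0, P[2] = 68, P[3] = 5D, P[4] = FF, P[5] = AB, P[6] = 8D

P[1]: S = E(K, 86) = 00; E0 ⊕ 00 = E0.
P[2]: S = E(K, 00) = 7E; 16 ⊕ 7E = 68.
P[3]: S = E(K, 7E) = D8; 85 ⊕ D8 = 5D.
P[4]: S = E(K, D8) = 36; C9 ⊕ 36 = FF.
P[5]: S = E(K, 36) = 90; 3B ⊕ 90 = AB.
P[6]: S = E(K, 90) = EE; 63 ⊕ EE = 8D.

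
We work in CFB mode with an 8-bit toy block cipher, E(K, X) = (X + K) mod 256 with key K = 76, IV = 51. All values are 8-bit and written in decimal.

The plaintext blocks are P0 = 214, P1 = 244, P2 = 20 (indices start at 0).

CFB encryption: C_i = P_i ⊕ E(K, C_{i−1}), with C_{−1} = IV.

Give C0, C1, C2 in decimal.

C0 = 169, C1 = 1, C2 = 89

C0: E(K, 51) = 127; 214 ⊕ 127 = 169.
C1: E(K, 169) = 245; 244 ⊕ 245 = 1.
C2: E(K, 1) = 77; 20 ⊕ 77 = 89.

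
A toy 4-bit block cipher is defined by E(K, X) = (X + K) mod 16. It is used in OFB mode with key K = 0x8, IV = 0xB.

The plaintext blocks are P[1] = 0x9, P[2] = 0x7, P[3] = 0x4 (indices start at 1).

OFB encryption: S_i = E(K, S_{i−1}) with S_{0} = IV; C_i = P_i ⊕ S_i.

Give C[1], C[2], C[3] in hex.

C[1] = 0xA, C[2] = 0xC, C[3] = 0x7

C[1]: S = E(K, 0xB) = 0x3; 0x9 ⊕ 0x3 = 0xA.
C[2]: S = E(K, 0x3) = 0xB; 0x7 ⊕ 0xB = 0xC.
C[3]: S = E(K, 0xB) = 0x3; 0x4 ⊕ 0x3 = 0x7.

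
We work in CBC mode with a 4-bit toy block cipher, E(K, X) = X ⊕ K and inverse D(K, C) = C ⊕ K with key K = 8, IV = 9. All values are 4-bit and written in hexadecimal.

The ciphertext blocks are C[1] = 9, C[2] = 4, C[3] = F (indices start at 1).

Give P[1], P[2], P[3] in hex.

P[1] = 8, P[2] = 5, P[3] = 3

CBC decryption: P_i = D(K, C_i) ⊕ C_{i−1}, with C_{0} = IV.
P[1]: D(K, 9) = 1; 1 ⊕ 9 = 8.
P[2]: D(K, 4) = C; C ⊕ 9 = 5.
P[3]: D(K, F) = 7; 7 ⊕ 4 = 3.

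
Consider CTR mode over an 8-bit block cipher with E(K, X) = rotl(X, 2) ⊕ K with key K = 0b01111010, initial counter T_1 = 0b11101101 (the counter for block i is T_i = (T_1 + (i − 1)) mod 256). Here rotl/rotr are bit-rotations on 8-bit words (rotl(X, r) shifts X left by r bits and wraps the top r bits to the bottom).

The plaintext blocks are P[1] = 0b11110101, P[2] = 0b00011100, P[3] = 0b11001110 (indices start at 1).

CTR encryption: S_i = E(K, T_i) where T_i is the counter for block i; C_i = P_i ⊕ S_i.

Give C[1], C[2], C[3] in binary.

C[1] = 0b00111000, C[2] = 0b11011101, C[3] = 0b00001011

C[1]: T = 0b11101101, S = E(K, T) = 0b11001101; 0b11110101 ⊕ 0b11001101 = 0b00111000.
C[2]: T = 0b11101110, S = E(K, T) = 0b11000001; 0b00011100 ⊕ 0b11000001 = 0b11011101.
C[3]: T = 0b11101111, S = E(K, T) = 0b11000101; 0b11001110 ⊕ 0b11000101 = 0b00001011.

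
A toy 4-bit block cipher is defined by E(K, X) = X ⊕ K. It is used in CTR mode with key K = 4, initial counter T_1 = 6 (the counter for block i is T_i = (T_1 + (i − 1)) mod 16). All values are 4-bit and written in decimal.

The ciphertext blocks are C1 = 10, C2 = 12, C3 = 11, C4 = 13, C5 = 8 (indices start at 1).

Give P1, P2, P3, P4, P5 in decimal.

P1 = 8, P2 = 15, P3 = 7, P4 = 0, P5 = 6

CTR decryption: S_i = E(K, T_i) where T_i is the counter for block i; P_i = C_i ⊕ S_i.
P1: T = 6, S = E(K, T) = 2; 10 ⊕ 2 = 8.
P2: T = 7, S = E(K, T) = 3; 12 ⊕ 3 = 15.
P3: T = 8, S = E(K, T) = 12; 11 ⊕ 12 = 7.
P4: T = 9, S = E(K, T) = 13; 13 ⊕ 13 = 0.
P5: T = 10, S = E(K, T) = 14; 8 ⊕ 14 = 6.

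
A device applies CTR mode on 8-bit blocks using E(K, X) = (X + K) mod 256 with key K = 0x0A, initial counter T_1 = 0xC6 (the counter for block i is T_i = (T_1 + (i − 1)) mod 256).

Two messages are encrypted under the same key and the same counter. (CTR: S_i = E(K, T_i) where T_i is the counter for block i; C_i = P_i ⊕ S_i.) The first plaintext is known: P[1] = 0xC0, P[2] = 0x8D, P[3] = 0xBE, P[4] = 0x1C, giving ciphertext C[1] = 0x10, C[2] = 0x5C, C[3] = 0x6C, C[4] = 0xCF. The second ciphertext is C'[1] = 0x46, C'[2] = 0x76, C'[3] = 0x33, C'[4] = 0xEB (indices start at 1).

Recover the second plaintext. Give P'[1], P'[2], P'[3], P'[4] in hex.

In CTR with a reused counter, both messages share the same keystream S_i, so C_i ⊕ C'_i = P_i ⊕ P'_i and thus P'_i = P_i ⊕ C_i ⊕ C'_i.
P'[1]: 0xC0 ⊕ 0x10 ⊕ 0x46 = 0x96.
P'[2]: 0x8D ⊕ 0x5C ⊕ 0x76 = 0xA7.
P'[3]: 0xBE ⊕ 0x6C ⊕ 0x33 = 0xE1.
P'[4]: 0x1C ⊕ 0xCF ⊕ 0xEB = 0x38.

P'[1] = 0x96, P'[2] = 0xA7, P'[3] = 0xE1, P'[4] = 0x38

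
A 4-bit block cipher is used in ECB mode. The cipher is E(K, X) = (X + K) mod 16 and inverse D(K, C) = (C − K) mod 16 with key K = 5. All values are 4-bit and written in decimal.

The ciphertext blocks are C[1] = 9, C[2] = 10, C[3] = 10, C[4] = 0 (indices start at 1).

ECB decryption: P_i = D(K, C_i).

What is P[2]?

P[2] = 5

P[2]: D(K, 10) = 5.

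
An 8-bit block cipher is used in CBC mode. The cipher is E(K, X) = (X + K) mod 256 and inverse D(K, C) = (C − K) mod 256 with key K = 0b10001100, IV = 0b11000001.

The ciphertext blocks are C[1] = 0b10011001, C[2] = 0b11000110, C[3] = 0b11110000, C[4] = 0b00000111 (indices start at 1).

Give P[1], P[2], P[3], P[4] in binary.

P[1] = 0b11001100, P[2] = 0b10100011, P[3] = 0b10100010, P[4] = 0b10001011

CBC decryption: P_i = D(K, C_i) ⊕ C_{i−1}, with C_{0} = IV.
P[1]: D(K, 0b10011001) = 0b00001101; 0b00001101 ⊕ 0b11000001 = 0b11001100.
P[2]: D(K, 0b11000110) = 0b00111010; 0b00111010 ⊕ 0b10011001 = 0b10100011.
P[3]: D(K, 0b11110000) = 0b01100100; 0b01100100 ⊕ 0b11000110 = 0b10100010.
P[4]: D(K, 0b00000111) = 0b01111011; 0b01111011 ⊕ 0b11110000 = 0b10001011.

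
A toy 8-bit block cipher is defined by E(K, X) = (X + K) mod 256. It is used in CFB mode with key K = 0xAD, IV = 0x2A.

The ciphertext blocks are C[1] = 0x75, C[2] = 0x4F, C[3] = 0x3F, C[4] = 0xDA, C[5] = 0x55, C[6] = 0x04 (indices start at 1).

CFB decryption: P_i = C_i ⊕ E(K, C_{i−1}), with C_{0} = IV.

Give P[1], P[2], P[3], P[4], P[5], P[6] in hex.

P[1]: E(K, 0x2A) = 0xD7; 0x75 ⊕ 0xD7 = 0xA2.
P[2]: E(K, 0x75) = 0x22; 0x4F ⊕ 0x22 = 0x6D.
P[3]: E(K, 0x4F) = 0xFC; 0x3F ⊕ 0xFC = 0xC3.
P[4]: E(K, 0x3F) = 0xEC; 0xDA ⊕ 0xEC = 0x36.
P[5]: E(K, 0xDA) = 0x87; 0x55 ⊕ 0x87 = 0xD2.
P[6]: E(K, 0x55) = 0x02; 0x04 ⊕ 0x02 = 0x06.

P[1] = 0xA2, P[2] = 0x6D, P[3] = 0xC3, P[4] = 0x36, P[5] = 0xD2, P[6] = 0x06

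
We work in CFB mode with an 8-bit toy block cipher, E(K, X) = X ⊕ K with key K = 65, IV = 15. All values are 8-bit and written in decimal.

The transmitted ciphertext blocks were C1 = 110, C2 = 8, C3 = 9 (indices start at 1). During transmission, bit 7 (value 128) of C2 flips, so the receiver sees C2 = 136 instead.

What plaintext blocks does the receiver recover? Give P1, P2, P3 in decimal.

CFB decryption: P_i = C_i ⊕ E(K, C_{i−1}), with C_{0} = IV.
Only C2 changed, to 136. In CFB, a change in C_i flips the same bit in P_i and garbles P_{i+1}. Decrypting the received ciphertext:
P1: E(K, 15) = 78; 110 ⊕ 78 = 32.
P2: E(K, 110) = 47; 136 ⊕ 47 = 167.
P3: E(K, 136) = 201; 9 ⊕ 201 = 192.
Blocks that differ from the original plaintext: P2, P3.

P1 = 32, P2 = 167, P3 = 192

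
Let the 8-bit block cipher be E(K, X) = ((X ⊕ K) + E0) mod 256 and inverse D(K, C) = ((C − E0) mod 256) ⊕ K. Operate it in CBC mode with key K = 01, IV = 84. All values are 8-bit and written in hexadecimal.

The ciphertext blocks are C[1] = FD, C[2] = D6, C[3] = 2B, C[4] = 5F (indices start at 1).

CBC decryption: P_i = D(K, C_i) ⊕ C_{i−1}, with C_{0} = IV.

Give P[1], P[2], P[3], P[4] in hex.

P[1] = 98, P[2] = 0A, P[3] = 9C, P[4] = 55

P[1]: D(K, FD) = 1C; 1C ⊕ 84 = 98.
P[2]: D(K, D6) = F7; F7 ⊕ FD = 0A.
P[3]: D(K, 2B) = 4A; 4A ⊕ D6 = 9C.
P[4]: D(K, 5F) = 7E; 7E ⊕ 2B = 55.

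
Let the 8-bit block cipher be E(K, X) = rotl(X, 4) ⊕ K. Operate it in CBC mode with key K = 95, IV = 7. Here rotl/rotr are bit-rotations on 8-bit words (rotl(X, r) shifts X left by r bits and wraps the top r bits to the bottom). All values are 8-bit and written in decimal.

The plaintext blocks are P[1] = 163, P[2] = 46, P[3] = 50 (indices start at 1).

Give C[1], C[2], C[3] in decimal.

C[1] = 21, C[2] = 236, C[3] = 178

CBC encryption: C_i = E(K, P_i ⊕ C_{i−1}), with C_{0} = IV.
C[1]: P[1] ⊕ 7 = 164; E(K, 164) = 21.
C[2]: P[2] ⊕ 21 = 59; E(K, 59) = 236.
C[3]: P[3] ⊕ 236 = 222; E(K, 222) = 178.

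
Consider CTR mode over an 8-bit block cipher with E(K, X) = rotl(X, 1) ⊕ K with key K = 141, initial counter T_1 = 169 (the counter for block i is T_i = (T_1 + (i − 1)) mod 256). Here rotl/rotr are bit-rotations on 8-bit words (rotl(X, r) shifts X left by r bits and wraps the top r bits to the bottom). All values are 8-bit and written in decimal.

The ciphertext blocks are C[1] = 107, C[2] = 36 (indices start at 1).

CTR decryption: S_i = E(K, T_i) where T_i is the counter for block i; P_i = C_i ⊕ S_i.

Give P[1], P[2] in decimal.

P[1]: T = 169, S = E(K, T) = 222; 107 ⊕ 222 = 181.
P[2]: T = 170, S = E(K, T) = 216; 36 ⊕ 216 = 252.

P[1] = 181, P[2] = 252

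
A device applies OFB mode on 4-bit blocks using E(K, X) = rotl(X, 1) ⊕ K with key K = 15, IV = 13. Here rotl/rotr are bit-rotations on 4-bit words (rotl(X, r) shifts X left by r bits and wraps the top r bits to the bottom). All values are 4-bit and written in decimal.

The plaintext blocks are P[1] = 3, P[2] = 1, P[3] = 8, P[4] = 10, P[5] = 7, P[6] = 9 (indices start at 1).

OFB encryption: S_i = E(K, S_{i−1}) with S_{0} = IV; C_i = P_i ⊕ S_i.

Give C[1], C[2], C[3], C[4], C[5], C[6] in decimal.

C[1]: S = E(K, 13) = 4; 3 ⊕ 4 = 7.
C[2]: S = E(K, 4) = 7; 1 ⊕ 7 = 6.
C[3]: S = E(K, 7) = 1; 8 ⊕ 1 = 9.
C[4]: S = E(K, 1) = 13; 10 ⊕ 13 = 7.
C[5]: S = E(K, 13) = 4; 7 ⊕ 4 = 3.
C[6]: S = E(K, 4) = 7; 9 ⊕ 7 = 14.

C[1] = 7, C[2] = 6, C[3] = 9, C[4] = 7, C[5] = 3, C[6] = 14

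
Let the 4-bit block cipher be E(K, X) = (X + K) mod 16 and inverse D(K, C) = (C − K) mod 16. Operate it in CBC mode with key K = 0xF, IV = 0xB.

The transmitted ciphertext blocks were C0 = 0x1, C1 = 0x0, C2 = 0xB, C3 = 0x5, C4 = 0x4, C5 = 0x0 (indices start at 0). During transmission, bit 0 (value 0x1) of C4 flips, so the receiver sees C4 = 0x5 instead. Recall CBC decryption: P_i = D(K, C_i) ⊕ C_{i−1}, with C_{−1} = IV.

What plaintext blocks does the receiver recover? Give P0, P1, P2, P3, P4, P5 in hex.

Only C4 changed, to 0x5. In CBC, a change in C_i garbles P_i and flips the same bit in P_{i+1}. Decrypting the received ciphertext:
P0: D(K, 0x1) = 0x2; 0x2 ⊕ 0xB = 0x9.
P1: D(K, 0x0) = 0x1; 0x1 ⊕ 0x1 = 0x0.
P2: D(K, 0xB) = 0xC; 0xC ⊕ 0x0 = 0xC.
P3: D(K, 0x5) = 0x6; 0x6 ⊕ 0xB = 0xD.
P4: D(K, 0x5) = 0x6; 0x6 ⊕ 0x5 = 0x3.
P5: D(K, 0x0) = 0x1; 0x1 ⊕ 0x5 = 0x4.
Blocks that differ from the original plaintext: P4, P5.

P0 = 0x9, P1 = 0x0, P2 = 0xC, P3 = 0xD, P4 = 0x3, P5 = 0x4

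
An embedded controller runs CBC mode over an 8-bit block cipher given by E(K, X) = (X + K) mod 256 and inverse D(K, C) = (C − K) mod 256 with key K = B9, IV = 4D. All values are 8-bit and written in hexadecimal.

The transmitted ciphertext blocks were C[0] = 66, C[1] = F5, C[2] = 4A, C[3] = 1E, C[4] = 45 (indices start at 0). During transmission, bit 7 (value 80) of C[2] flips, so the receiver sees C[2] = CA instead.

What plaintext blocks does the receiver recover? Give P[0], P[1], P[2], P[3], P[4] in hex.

P[0] = E0, P[1] = 5A, P[2] = E4, P[3] = AF, P[4] = 92

CBC decryption: P_i = D(K, C_i) ⊕ C_{i−1}, with C_{−1} = IV.
Only C[2] changed, to CA. In CBC, a change in C_i garbles P_i and flips the same bit in P_{i+1}. Decrypting the received ciphertext:
P[0]: D(K, 66) = AD; AD ⊕ 4D = E0.
P[1]: D(K, F5) = 3C; 3C ⊕ 66 = 5A.
P[2]: D(K, CA) = 11; 11 ⊕ F5 = E4.
P[3]: D(K, 1E) = 65; 65 ⊕ CA = AF.
P[4]: D(K, 45) = 8C; 8C ⊕ 1E = 92.
Blocks that differ from the original plaintext: P[2], P[3].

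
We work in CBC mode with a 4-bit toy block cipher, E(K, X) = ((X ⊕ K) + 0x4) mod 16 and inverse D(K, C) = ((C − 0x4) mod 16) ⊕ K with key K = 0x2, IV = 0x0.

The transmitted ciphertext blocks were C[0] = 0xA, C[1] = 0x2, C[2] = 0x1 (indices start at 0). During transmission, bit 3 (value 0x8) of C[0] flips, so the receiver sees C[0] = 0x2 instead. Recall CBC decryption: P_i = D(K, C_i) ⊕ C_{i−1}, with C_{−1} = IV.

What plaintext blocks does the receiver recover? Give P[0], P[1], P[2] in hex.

Only C[0] changed, to 0x2. In CBC, a change in C_i garbles P_i and flips the same bit in P_{i+1}. Decrypting the received ciphertext:
P[0]: D(K, 0x2) = 0xC; 0xC ⊕ 0x0 = 0xC.
P[1]: D(K, 0x2) = 0xC; 0xC ⊕ 0x2 = 0xE.
P[2]: D(K, 0x1) = 0xF; 0xF ⊕ 0x2 = 0xD.
Blocks that differ from the original plaintext: P[0], P[1].

P[0] = 0xC, P[1] = 0xE, P[2] = 0xD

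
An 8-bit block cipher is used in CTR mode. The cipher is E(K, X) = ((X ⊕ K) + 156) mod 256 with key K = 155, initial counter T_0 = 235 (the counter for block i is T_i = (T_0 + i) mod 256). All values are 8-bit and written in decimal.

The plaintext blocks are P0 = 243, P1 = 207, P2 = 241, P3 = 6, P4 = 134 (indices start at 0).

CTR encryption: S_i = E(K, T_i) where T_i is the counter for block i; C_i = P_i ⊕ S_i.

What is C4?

C0: T = 235, S = E(K, T) = 12; 243 ⊕ 12 = 255.
C1: T = 236, S = E(K, T) = 19; 207 ⊕ 19 = 220.
C2: T = 237, S = E(K, T) = 18; 241 ⊕ 18 = 227.
C3: T = 238, S = E(K, T) = 17; 6 ⊕ 17 = 23.
C4: T = 239, S = E(K, T) = 16; 134 ⊕ 16 = 150.

C4 = 150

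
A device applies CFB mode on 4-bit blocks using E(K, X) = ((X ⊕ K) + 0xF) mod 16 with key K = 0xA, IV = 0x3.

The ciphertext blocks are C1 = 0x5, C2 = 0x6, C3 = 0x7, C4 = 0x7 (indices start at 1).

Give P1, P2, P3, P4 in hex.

CFB decryption: P_i = C_i ⊕ E(K, C_{i−1}), with C_{0} = IV.
P1: E(K, 0x3) = 0x8; 0x5 ⊕ 0x8 = 0xD.
P2: E(K, 0x5) = 0xE; 0x6 ⊕ 0xE = 0x8.
P3: E(K, 0x6) = 0xB; 0x7 ⊕ 0xB = 0xC.
P4: E(K, 0x7) = 0xC; 0x7 ⊕ 0xC = 0xB.

P1 = 0xD, P2 = 0x8, P3 = 0xC, P4 = 0xB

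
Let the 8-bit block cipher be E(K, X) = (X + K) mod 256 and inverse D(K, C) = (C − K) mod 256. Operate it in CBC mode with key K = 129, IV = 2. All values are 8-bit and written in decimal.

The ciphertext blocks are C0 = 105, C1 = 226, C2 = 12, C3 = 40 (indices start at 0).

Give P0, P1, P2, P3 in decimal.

CBC decryption: P_i = D(K, C_i) ⊕ C_{i−1}, with C_{−1} = IV.
P0: D(K, 105) = 232; 232 ⊕ 2 = 234.
P1: D(K, 226) = 97; 97 ⊕ 105 = 8.
P2: D(K, 12) = 139; 139 ⊕ 226 = 105.
P3: D(K, 40) = 167; 167 ⊕ 12 = 171.

P0 = 234, P1 = 8, P2 = 105, P3 = 171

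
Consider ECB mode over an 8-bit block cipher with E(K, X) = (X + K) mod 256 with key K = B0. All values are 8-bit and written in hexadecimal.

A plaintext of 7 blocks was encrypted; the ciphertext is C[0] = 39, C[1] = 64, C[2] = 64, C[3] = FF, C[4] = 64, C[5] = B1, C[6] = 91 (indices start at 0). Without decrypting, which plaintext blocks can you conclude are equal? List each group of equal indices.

ECB encrypts each block independently with the same key, so equal ciphertext blocks imply equal plaintext blocks.
C[1] = C[2] = C[4] = 64, so P[1] = P[2] = P[4].

P[1] = P[2] = P[4]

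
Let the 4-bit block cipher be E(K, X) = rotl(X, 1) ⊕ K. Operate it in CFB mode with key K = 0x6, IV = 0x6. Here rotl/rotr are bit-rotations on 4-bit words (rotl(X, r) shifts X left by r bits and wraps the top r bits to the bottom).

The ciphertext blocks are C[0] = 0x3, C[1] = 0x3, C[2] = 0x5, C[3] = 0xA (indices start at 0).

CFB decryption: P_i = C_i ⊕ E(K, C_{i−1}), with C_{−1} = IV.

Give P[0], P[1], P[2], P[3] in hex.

P[0] = 0x9, P[1] = 0x3, P[2] = 0x5, P[3] = 0x6

P[0]: E(K, 0x6) = 0xA; 0x3 ⊕ 0xA = 0x9.
P[1]: E(K, 0x3) = 0x0; 0x3 ⊕ 0x0 = 0x3.
P[2]: E(K, 0x3) = 0x0; 0x5 ⊕ 0x0 = 0x5.
P[3]: E(K, 0x5) = 0xC; 0xA ⊕ 0xC = 0x6.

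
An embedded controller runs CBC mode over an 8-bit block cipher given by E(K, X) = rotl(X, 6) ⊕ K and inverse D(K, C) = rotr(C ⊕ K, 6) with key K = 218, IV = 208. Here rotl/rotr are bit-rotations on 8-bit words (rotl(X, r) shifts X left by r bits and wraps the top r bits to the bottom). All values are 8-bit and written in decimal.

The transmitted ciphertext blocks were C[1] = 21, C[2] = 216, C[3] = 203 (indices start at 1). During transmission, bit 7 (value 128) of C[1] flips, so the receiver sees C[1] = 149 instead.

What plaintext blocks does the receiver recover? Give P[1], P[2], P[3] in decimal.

P[1] = 237, P[2] = 157, P[3] = 156

CBC decryption: P_i = D(K, C_i) ⊕ C_{i−1}, with C_{0} = IV.
Only C[1] changed, to 149. In CBC, a change in C_i garbles P_i and flips the same bit in P_{i+1}. Decrypting the received ciphertext:
P[1]: D(K, 149) = 61; 61 ⊕ 208 = 237.
P[2]: D(K, 216) = 8; 8 ⊕ 149 = 157.
P[3]: D(K, 203) = 68; 68 ⊕ 216 = 156.
Blocks that differ from the original plaintext: P[1], P[2].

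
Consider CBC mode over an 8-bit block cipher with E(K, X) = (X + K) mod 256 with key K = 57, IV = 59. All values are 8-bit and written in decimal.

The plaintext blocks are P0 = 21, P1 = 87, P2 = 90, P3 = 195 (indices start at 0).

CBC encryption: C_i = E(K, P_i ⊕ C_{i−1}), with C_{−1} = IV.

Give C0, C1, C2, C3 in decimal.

C0 = 103, C1 = 105, C2 = 108, C3 = 232

C0: P0 ⊕ 59 = 46; E(K, 46) = 103.
C1: P1 ⊕ 103 = 48; E(K, 48) = 105.
C2: P2 ⊕ 105 = 51; E(K, 51) = 108.
C3: P3 ⊕ 108 = 175; E(K, 175) = 232.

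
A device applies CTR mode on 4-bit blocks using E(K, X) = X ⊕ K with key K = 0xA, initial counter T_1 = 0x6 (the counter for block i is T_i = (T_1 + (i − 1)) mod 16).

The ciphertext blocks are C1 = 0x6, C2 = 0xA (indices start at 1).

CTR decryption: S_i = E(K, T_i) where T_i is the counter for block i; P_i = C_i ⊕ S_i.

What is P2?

P2 = 0x7

P2: T = 0x7, S = E(K, T) = 0xD; 0xA ⊕ 0xD = 0x7.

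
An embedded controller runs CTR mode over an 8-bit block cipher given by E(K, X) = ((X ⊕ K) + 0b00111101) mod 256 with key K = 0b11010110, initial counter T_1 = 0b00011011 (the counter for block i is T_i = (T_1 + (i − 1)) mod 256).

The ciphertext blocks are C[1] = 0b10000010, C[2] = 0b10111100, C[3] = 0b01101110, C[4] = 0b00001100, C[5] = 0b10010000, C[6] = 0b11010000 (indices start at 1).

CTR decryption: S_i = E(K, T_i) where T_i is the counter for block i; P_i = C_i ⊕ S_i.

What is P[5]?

P[5]: T = 0b00011111, S = E(K, T) = 0b00000110; 0b10010000 ⊕ 0b00000110 = 0b10010110.

P[5] = 0b10010110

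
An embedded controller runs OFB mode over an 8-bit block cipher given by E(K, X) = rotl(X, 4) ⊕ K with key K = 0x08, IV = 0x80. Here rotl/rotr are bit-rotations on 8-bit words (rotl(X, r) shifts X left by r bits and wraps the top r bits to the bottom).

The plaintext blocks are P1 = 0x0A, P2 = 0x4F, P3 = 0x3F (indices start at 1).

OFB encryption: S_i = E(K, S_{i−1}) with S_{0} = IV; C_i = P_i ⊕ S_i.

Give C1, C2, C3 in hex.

C1 = 0x0A, C2 = 0x47, C3 = 0xB7

C1: S = E(K, 0x80) = 0x00; 0x0A ⊕ 0x00 = 0x0A.
C2: S = E(K, 0x00) = 0x08; 0x4F ⊕ 0x08 = 0x47.
C3: S = E(K, 0x08) = 0x88; 0x3F ⊕ 0x88 = 0xB7.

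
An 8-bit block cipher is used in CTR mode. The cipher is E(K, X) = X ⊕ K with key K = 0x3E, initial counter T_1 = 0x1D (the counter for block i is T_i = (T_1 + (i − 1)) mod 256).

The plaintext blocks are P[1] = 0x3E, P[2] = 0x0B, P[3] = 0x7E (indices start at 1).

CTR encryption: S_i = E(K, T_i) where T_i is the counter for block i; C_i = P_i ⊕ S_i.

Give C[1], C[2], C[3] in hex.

C[1] = 0x1D, C[2] = 0x2B, C[3] = 0x5F

C[1]: T = 0x1D, S = E(K, T) = 0x23; 0x3E ⊕ 0x23 = 0x1D.
C[2]: T = 0x1E, S = E(K, T) = 0x20; 0x0B ⊕ 0x20 = 0x2B.
C[3]: T = 0x1F, S = E(K, T) = 0x21; 0x7E ⊕ 0x21 = 0x5F.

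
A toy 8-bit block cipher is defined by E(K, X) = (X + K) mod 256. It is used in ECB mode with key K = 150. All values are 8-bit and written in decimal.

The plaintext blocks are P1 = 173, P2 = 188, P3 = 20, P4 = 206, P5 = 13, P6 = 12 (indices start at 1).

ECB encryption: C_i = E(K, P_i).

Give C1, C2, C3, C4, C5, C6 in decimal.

C1: E(K, 173) = 67.
C2: E(K, 188) = 82.
C3: E(K, 20) = 170.
C4: E(K, 206) = 100.
C5: E(K, 13) = 163.
C6: E(K, 12) = 162.

C1 = 67, C2 = 82, C3 = 170, C4 = 100, C5 = 163, C6 = 162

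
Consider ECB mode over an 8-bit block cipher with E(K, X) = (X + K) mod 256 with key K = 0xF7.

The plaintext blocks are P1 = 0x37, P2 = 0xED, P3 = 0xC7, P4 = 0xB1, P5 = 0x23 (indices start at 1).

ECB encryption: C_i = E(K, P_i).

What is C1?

C1: E(K, 0x37) = 0x2E.

C1 = 0x2E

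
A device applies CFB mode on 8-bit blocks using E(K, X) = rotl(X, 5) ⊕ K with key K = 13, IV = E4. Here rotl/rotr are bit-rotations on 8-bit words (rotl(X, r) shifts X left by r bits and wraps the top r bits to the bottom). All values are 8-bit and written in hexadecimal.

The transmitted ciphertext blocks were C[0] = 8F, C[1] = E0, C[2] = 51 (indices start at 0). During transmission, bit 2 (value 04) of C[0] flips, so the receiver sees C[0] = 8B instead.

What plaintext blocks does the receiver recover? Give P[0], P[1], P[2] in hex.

CFB decryption: P_i = C_i ⊕ E(K, C_{i−1}), with C_{−1} = IV.
Only C[0] changed, to 8B. In CFB, a change in C_i flips the same bit in P_i and garbles P_{i+1}. Decrypting the received ciphertext:
P[0]: E(K, E4) = 8F; 8B ⊕ 8F = 04.
P[1]: E(K, 8B) = 62; E0 ⊕ 62 = 82.
P[2]: E(K, E0) = 0F; 51 ⊕ 0F = 5E.
Blocks that differ from the original plaintext: P[0], P[1].

P[0] = 04, P[1] = 82, P[2] = 5E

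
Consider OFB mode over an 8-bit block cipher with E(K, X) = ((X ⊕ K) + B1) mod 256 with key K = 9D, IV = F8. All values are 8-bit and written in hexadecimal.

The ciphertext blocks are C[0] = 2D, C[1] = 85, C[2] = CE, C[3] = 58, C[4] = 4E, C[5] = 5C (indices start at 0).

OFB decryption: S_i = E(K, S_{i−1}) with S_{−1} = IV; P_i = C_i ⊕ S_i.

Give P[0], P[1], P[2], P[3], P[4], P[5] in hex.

P[0]: S = E(K, F8) = 16; 2D ⊕ 16 = 3B.
P[1]: S = E(K, 16) = 3C; 85 ⊕ 3C = B9.
P[2]: S = E(K, 3C) = 52; CE ⊕ 52 = 9C.
P[3]: S = E(K, 52) = 80; 58 ⊕ 80 = D8.
P[4]: S = E(K, 80) = CE; 4E ⊕ CE = 80.
P[5]: S = E(K, CE) = 04; 5C ⊕ 04 = 58.

P[0] = 3B, P[1] = B9, P[2] = 9C, P[3] = D8, P[4] = 80, P[5] = 58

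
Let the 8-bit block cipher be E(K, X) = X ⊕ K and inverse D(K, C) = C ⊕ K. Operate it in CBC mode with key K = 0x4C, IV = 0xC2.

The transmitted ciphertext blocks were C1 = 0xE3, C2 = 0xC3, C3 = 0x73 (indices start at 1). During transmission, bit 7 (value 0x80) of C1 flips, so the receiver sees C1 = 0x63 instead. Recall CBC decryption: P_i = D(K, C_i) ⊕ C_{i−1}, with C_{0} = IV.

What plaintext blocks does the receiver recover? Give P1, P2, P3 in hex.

Only C1 changed, to 0x63. In CBC, a change in C_i garbles P_i and flips the same bit in P_{i+1}. Decrypting the received ciphertext:
P1: D(K, 0x63) = 0x2F; 0x2F ⊕ 0xC2 = 0xED.
P2: D(K, 0xC3) = 0x8F; 0x8F ⊕ 0x63 = 0xEC.
P3: D(K, 0x73) = 0x3F; 0x3F ⊕ 0xC3 = 0xFC.
Blocks that differ from the original plaintext: P1, P2.

P1 = 0xED, P2 = 0xEC, P3 = 0xFC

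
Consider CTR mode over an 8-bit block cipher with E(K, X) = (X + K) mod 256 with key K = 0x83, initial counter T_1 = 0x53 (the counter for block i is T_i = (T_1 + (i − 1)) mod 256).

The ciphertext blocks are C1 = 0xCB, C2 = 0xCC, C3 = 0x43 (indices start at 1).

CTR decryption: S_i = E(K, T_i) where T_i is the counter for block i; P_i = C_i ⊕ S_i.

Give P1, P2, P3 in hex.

P1: T = 0x53, S = E(K, T) = 0xD6; 0xCB ⊕ 0xD6 = 0x1D.
P2: T = 0x54, S = E(K, T) = 0xD7; 0xCC ⊕ 0xD7 = 0x1B.
P3: T = 0x55, S = E(K, T) = 0xD8; 0x43 ⊕ 0xD8 = 0x9B.

P1 = 0x1D, P2 = 0x1B, P3 = 0x9B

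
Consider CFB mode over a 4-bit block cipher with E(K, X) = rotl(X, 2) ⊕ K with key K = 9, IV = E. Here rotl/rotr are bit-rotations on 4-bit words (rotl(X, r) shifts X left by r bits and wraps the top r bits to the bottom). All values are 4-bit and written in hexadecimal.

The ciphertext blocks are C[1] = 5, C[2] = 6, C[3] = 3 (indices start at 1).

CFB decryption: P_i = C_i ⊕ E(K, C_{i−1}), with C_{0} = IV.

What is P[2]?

P[2]: E(K, 5) = C; 6 ⊕ C = A.

P[2] = A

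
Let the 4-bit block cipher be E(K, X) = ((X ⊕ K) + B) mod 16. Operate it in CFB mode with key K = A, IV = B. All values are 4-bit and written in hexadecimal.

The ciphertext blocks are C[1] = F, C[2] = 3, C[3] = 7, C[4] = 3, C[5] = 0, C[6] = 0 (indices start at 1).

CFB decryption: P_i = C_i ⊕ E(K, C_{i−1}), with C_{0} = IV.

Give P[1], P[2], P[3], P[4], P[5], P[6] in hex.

P[1]: E(K, B) = C; F ⊕ C = 3.
P[2]: E(K, F) = 0; 3 ⊕ 0 = 3.
P[3]: E(K, 3) = 4; 7 ⊕ 4 = 3.
P[4]: E(K, 7) = 8; 3 ⊕ 8 = B.
P[5]: E(K, 3) = 4; 0 ⊕ 4 = 4.
P[6]: E(K, 0) = 5; 0 ⊕ 5 = 5.

P[1] = 3, P[2] = 3, P[3] = 3, P[4] = B, P[5] = 4, P[6] = 5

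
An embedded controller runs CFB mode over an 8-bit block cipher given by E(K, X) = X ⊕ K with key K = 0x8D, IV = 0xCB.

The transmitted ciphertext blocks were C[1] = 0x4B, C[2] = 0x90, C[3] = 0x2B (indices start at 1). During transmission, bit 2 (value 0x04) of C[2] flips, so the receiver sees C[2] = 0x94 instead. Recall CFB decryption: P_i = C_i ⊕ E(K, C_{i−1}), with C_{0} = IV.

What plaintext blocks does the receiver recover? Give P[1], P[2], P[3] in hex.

P[1] = 0x0D, P[2] = 0x52, P[3] = 0x32

Only C[2] changed, to 0x94. In CFB, a change in C_i flips the same bit in P_i and garbles P_{i+1}. Decrypting the received ciphertext:
P[1]: E(K, 0xCB) = 0x46; 0x4B ⊕ 0x46 = 0x0D.
P[2]: E(K, 0x4B) = 0xC6; 0x94 ⊕ 0xC6 = 0x52.
P[3]: E(K, 0x94) = 0x19; 0x2B ⊕ 0x19 = 0x32.
Blocks that differ from the original plaintext: P[2], P[3].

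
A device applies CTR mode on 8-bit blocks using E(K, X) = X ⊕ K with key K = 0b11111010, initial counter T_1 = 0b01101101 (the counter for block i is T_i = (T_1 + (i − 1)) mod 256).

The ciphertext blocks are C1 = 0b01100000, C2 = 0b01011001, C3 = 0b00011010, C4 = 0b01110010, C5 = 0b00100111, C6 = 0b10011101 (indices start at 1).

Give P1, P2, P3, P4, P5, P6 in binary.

CTR decryption: S_i = E(K, T_i) where T_i is the counter for block i; P_i = C_i ⊕ S_i.
P1: T = 0b01101101, S = E(K, T) = 0b10010111; 0b01100000 ⊕ 0b10010111 = 0b11110111.
P2: T = 0b01101110, S = E(K, T) = 0b10010100; 0b01011001 ⊕ 0b10010100 = 0b11001101.
P3: T = 0b01101111, S = E(K, T) = 0b10010101; 0b00011010 ⊕ 0b10010101 = 0b10001111.
P4: T = 0b01110000, S = E(K, T) = 0b10001010; 0b01110010 ⊕ 0b10001010 = 0b11111000.
P5: T = 0b01110001, S = E(K, T) = 0b10001011; 0b00100111 ⊕ 0b10001011 = 0b10101100.
P6: T = 0b01110010, S = E(K, T) = 0b10001000; 0b10011101 ⊕ 0b10001000 = 0b00010101.

P1 = 0b11110111, P2 = 0b11001101, P3 = 0b10001111, P4 = 0b11111000, P5 = 0b10101100, P6 = 0b00010101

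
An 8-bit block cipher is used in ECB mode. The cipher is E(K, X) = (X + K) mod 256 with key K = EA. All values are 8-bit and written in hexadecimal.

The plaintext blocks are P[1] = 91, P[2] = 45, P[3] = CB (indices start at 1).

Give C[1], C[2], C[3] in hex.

ECB encryption: C_i = E(K, P_i).
C[1]: E(K, 91) = 7B.
C[2]: E(K, 45) = 2F.
C[3]: E(K, CB) = B5.

C[1] = 7B, C[2] = 2F, C[3] = B5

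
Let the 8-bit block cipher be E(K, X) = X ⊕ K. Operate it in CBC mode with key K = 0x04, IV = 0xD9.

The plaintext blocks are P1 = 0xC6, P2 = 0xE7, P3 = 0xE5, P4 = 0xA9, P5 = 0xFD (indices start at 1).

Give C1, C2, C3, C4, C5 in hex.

CBC encryption: C_i = E(K, P_i ⊕ C_{i−1}), with C_{0} = IV.
C1: P1 ⊕ 0xD9 = 0x1F; E(K, 0x1F) = 0x1B.
C2: P2 ⊕ 0x1B = 0xFC; E(K, 0xFC) = 0xF8.
C3: P3 ⊕ 0xF8 = 0x1D; E(K, 0x1D) = 0x19.
C4: P4 ⊕ 0x19 = 0xB0; E(K, 0xB0) = 0xB4.
C5: P5 ⊕ 0xB4 = 0x49; E(K, 0x49) = 0x4D.

C1 = 0x1B, C2 = 0xF8, C3 = 0x19, C4 = 0xB4, C5 = 0x4D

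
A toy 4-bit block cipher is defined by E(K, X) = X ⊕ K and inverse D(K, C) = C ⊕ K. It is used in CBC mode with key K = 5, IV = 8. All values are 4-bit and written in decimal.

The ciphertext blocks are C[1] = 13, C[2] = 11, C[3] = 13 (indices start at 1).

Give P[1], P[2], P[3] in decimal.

CBC decryption: P_i = D(K, C_i) ⊕ C_{i−1}, with C_{0} = IV.
P[1]: D(K, 13) = 8; 8 ⊕ 8 = 0.
P[2]: D(K, 11) = 14; 14 ⊕ 13 = 3.
P[3]: D(K, 13) = 8; 8 ⊕ 11 = 3.

P[1] = 0, P[2] = 3, P[3] = 3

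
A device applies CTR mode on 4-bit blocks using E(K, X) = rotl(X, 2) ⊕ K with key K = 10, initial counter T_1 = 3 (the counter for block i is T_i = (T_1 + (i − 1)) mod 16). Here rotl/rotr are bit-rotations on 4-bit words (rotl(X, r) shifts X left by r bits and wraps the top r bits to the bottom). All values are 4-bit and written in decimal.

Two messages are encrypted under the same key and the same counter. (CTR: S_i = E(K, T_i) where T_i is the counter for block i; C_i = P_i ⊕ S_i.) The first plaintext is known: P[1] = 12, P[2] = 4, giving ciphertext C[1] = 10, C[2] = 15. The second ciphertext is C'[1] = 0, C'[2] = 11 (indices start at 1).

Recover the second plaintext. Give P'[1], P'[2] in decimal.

In CTR with a reused counter, both messages share the same keystream S_i, so C_i ⊕ C'_i = P_i ⊕ P'_i and thus P'_i = P_i ⊕ C_i ⊕ C'_i.
P'[1]: 12 ⊕ 10 ⊕ 0 = 6.
P'[2]: 4 ⊕ 15 ⊕ 11 = 0.

P'[1] = 6, P'[2] = 0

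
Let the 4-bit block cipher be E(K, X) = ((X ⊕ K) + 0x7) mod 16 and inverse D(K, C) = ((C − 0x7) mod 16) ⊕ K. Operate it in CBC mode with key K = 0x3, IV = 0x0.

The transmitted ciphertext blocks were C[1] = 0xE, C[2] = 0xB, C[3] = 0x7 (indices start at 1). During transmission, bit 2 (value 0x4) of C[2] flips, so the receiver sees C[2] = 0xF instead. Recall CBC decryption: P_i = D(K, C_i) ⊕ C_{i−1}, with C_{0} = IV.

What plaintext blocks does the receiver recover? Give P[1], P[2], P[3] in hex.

Only C[2] changed, to 0xF. In CBC, a change in C_i garbles P_i and flips the same bit in P_{i+1}. Decrypting the received ciphertext:
P[1]: D(K, 0xE) = 0x4; 0x4 ⊕ 0x0 = 0x4.
P[2]: D(K, 0xF) = 0xB; 0xB ⊕ 0xE = 0x5.
P[3]: D(K, 0x7) = 0x3; 0x3 ⊕ 0xF = 0xC.
Blocks that differ from the original plaintext: P[2], P[3].

P[1] = 0x4, P[2] = 0x5, P[3] = 0xC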